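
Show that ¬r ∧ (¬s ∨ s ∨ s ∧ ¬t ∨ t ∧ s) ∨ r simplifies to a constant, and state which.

True

¬r ∧ (¬s ∨ s ∨ s ∧ ¬t ∨ t ∧ s) ∨ r
= ¬r ∧ (¬s ∨ s ∨ s) ∨ r   (distribution)
= ¬r ∧ (¬s ∨ s) ∨ r   (idempotence)
= ¬r ∨ r   (complement / identity)
= True   (complement)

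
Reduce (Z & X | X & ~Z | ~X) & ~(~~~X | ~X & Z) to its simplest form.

X

(Z & X | X & ~Z | ~X) & ~(~~~X | ~X & Z)
= (Z & X | X & ~Z | ~X) & ~(~X | ~X & Z)   [double negation]
= (Z & X | X & ~Z | ~X) & ~~X   [absorption]
= (X | ~X) & ~~X   [distribution]
= ~~X   [complement / identity]
= X   [double negation]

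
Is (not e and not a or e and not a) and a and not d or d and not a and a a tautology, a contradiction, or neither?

contradiction

(not e and not a or e and not a) and a and not d or d and not a and a
= not a and a and not d or d and not a and a
= not a and a
= False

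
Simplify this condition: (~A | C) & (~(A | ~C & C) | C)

(~A | C) & (~(A | ~C & C) | C)
= ~A & ~(A | ~C & C) | C   — distribution
= ~A & ~A | C   — complement / identity
= ~A | C   — idempotence

~A | C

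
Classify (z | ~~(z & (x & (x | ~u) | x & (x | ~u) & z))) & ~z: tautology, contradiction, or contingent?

(z | ~~(z & (x & (x | ~u) | x & (x | ~u) & z))) & ~z
= (z | z & (x & (x | ~u) | x & (x | ~u) & z)) & ~z
= (z | z & x & (x | ~u)) & ~z
= (z | z & x) & ~z
= z & ~z
= 0

contradiction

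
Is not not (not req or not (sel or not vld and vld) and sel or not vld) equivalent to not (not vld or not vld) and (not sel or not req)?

E1: not not (not req or not (sel or not vld and vld) and sel or not vld)
    = not req or not (sel or not vld and vld) and sel or not vld   (double negation)
    = not req or not sel and sel or not vld   (complement / identity)
    = not req or not vld   (complement / identity)
E2: not (not vld or not vld) and (not sel or not req)
    = not not vld and (not sel or not req)   (idempotence)
    = vld and (not sel or not req)   (double negation)
These differ: at req=0, sel=1, vld=0, E1 = 1 but E2 = 0.

No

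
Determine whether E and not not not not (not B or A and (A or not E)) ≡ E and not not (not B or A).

E1: E and not not not not (not B or A and (A or not E))
    = E and not not not not (not B or A)
    = E and not not (not B or A)
    = E and (not B or A)
E2: E and not not (not B or A)
    = E and (not B or A)
Both reduce to E and (not B or A), so they are equivalent.

Yes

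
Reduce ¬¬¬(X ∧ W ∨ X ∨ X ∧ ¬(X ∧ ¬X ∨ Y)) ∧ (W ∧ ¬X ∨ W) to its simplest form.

¬X ∧ W

¬¬¬(X ∧ W ∨ X ∨ X ∧ ¬(X ∧ ¬X ∨ Y)) ∧ (W ∧ ¬X ∨ W)
= ¬¬¬(X ∨ X ∧ ¬(X ∧ ¬X ∨ Y)) ∧ (W ∧ ¬X ∨ W)   (absorption)
= ¬¬¬(X ∨ X ∧ ¬(X ∧ ¬X ∨ Y)) ∧ W   (absorption)
= ¬¬¬(X ∨ X ∧ ¬Y) ∧ W   (complement / identity)
= ¬¬¬X ∧ W   (absorption)
= ¬X ∧ W   (double negation)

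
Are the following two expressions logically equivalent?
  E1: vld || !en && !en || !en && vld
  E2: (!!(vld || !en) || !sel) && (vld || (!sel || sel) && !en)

E1: vld || !en && !en || !en && vld
    = vld || (!en || vld) && !en   (distribution)
    = vld || !en   (absorption)
E2: (!!(vld || !en) || !sel) && (vld || (!sel || sel) && !en)
    = (!!(vld || !en) || !sel) && (vld || !en)   (complement / identity)
    = (vld || !en || !sel) && (vld || !en)   (double negation)
    = vld || !en   (absorption)
Both reduce to vld || !en, so they are equivalent.

Yes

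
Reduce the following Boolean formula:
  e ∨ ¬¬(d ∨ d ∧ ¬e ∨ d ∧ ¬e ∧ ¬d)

e ∨ d

e ∨ ¬¬(d ∨ d ∧ ¬e ∨ d ∧ ¬e ∧ ¬d)
= e ∨ ¬¬(d ∨ d ∧ ¬e)
= e ∨ d ∨ d ∧ ¬e
= e ∨ d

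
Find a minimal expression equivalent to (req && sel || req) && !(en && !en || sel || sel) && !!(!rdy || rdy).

(req && sel || req) && !(en && !en || sel || sel) && !!(!rdy || rdy)
= (req && sel || req) && !(sel || sel) && !!(!rdy || rdy)   — complement / identity
= (req && sel || req) && !(sel || sel) && (!rdy || rdy)   — double negation
= req && !(sel || sel) && (!rdy || rdy)   — absorption
= req && !sel && (!rdy || rdy)   — idempotence
= req && !sel   — complement / identity

req && !sel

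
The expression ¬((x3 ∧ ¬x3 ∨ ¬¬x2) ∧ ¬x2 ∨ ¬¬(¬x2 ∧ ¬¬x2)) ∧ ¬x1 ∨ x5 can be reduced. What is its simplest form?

¬x1 ∨ x5

¬((x3 ∧ ¬x3 ∨ ¬¬x2) ∧ ¬x2 ∨ ¬¬(¬x2 ∧ ¬¬x2)) ∧ ¬x1 ∨ x5
= ¬((x3 ∧ ¬x3 ∨ ¬¬x2) ∧ ¬x2 ∨ ¬(x2 ∨ ¬x2)) ∧ ¬x1 ∨ x5   [De Morgan]
= ¬(¬¬x2 ∧ ¬x2 ∨ ¬(x2 ∨ ¬x2)) ∧ ¬x1 ∨ x5   [complement / identity]
= ¬(x2 ∧ ¬x2 ∨ ¬(x2 ∨ ¬x2)) ∧ ¬x1 ∨ x5   [double negation]
= ¬¬(x2 ∨ ¬x2) ∧ ¬x1 ∨ x5   [complement / identity]
= (x2 ∨ ¬x2) ∧ ¬x1 ∨ x5   [double negation]
= ¬x1 ∨ x5   [complement / identity]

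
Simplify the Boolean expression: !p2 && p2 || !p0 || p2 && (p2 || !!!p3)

!p0 || p2

!p2 && p2 || !p0 || p2 && (p2 || !!!p3)
= !p2 && p2 || !p0 || p2 && (p2 || !p3)   [double negation]
= !p2 && p2 || !p0 || p2   [absorption]
= !p0 || p2   [complement / identity]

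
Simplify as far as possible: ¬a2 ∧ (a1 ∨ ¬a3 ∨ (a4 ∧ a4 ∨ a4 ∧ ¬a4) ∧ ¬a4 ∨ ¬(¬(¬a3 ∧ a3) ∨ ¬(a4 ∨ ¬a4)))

¬a2 ∧ (a1 ∨ ¬a3)

¬a2 ∧ (a1 ∨ ¬a3 ∨ (a4 ∧ a4 ∨ a4 ∧ ¬a4) ∧ ¬a4 ∨ ¬(¬(¬a3 ∧ a3) ∨ ¬(a4 ∨ ¬a4)))
= ¬a2 ∧ (a1 ∨ ¬a3 ∨ a4 ∧ ¬a4 ∨ ¬(¬(¬a3 ∧ a3) ∨ ¬(a4 ∨ ¬a4)))   [distribution]
= ¬a2 ∧ (a1 ∨ ¬a3 ∨ a4 ∧ ¬a4 ∨ ¬a3 ∧ a3 ∧ (a4 ∨ ¬a4))   [De Morgan]
= ¬a2 ∧ (a1 ∨ ¬a3 ∨ ¬a3 ∧ a3 ∧ (a4 ∨ ¬a4))   [complement / identity]
= ¬a2 ∧ (a1 ∨ ¬a3 ∨ ¬a3 ∧ a3)   [complement / identity]
= ¬a2 ∧ (a1 ∨ ¬a3)   [complement / identity]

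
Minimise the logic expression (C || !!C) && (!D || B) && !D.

(C || !!C) && (!D || B) && !D
= (C || !!C) && !D   [absorption]
= (C || C) && !D   [double negation]
= C && !D   [idempotence]

C && !D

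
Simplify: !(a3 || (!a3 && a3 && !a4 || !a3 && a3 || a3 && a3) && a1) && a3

false

!(a3 || (!a3 && a3 && !a4 || !a3 && a3 || a3 && a3) && a1) && a3
= !(a3 || (!a3 && a3 || a3 && a3) && a1) && a3   [absorption]
= !(a3 || a3 && a1) && a3   [distribution]
= !a3 && a3   [absorption]
= false   [complement]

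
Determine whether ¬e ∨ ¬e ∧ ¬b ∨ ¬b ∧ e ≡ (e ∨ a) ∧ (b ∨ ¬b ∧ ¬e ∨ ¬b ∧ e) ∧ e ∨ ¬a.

No

E1: ¬e ∨ ¬e ∧ ¬b ∨ ¬b ∧ e
    = ¬e ∨ ¬b   — distribution
E2: (e ∨ a) ∧ (b ∨ ¬b ∧ ¬e ∨ ¬b ∧ e) ∧ e ∨ ¬a
    = (e ∨ a) ∧ (b ∨ ¬b) ∧ e ∨ ¬a   — distribution
    = (e ∨ a) ∧ e ∨ ¬a   — complement / identity
    = e ∨ ¬a   — absorption
These differ: at a=1, b=1, e=0, E1 = 1 but E2 = 0.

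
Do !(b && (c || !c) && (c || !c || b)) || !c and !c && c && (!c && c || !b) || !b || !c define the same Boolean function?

E1: !(b && (c || !c) && (c || !c || b)) || !c
    = !(b && (c || !c)) || !c   (absorption)
    = !b || !c   (complement / identity)
E2: !c && c && (!c && c || !b) || !b || !c
    = !c && c || !b || !c   (absorption)
    = !b || !c   (complement / identity)
Both reduce to !b || !c, so they are equivalent.

Yes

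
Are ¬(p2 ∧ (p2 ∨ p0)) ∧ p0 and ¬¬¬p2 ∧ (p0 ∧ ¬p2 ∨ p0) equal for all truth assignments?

Yes

E1: ¬(p2 ∧ (p2 ∨ p0)) ∧ p0
    = ¬p2 ∧ p0   (absorption)
E2: ¬¬¬p2 ∧ (p0 ∧ ¬p2 ∨ p0)
    = ¬¬¬p2 ∧ p0   (absorption)
    = ¬p2 ∧ p0   (double negation)
Both reduce to ¬p2 ∧ p0, so they are equivalent.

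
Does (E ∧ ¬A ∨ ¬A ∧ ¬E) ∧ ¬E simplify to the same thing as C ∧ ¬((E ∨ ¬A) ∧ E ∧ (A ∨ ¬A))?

E1: (E ∧ ¬A ∨ ¬A ∧ ¬E) ∧ ¬E
    = ¬A ∧ ¬E   (distribution)
E2: C ∧ ¬((E ∨ ¬A) ∧ E ∧ (A ∨ ¬A))
    = C ∧ ¬((E ∨ ¬A) ∧ E)   (complement / identity)
    = C ∧ ¬E   (absorption)
These differ: at A=0, C=0, E=0, E1 = 1 but E2 = 0.

No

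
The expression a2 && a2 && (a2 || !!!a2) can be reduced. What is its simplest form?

a2 && a2 && (a2 || !!!a2)
= a2 && (a2 || !!!a2)
= a2 && (a2 || !a2)
= a2

a2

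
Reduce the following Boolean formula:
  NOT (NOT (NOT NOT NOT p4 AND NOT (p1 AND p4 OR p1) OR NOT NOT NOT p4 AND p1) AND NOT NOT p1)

NOT p4 OR NOT p1

NOT (NOT (NOT NOT NOT p4 AND NOT (p1 AND p4 OR p1) OR NOT NOT NOT p4 AND p1) AND NOT NOT p1)
= NOT (NOT (NOT NOT NOT p4 AND NOT p1 OR NOT NOT NOT p4 AND p1) AND NOT NOT p1)   — absorption
= NOT (NOT NOT NOT NOT p4 AND NOT NOT p1)   — distribution
= NOT (NOT NOT p4 AND NOT NOT p1)   — double negation
= NOT p4 OR NOT p1   — De Morgan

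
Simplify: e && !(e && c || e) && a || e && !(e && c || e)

false

e && !(e && c || e) && a || e && !(e && c || e)
= e && !(e && c || e)
= e && !e
= false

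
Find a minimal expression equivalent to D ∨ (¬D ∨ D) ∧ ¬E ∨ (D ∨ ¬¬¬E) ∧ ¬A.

D ∨ ¬E

D ∨ (¬D ∨ D) ∧ ¬E ∨ (D ∨ ¬¬¬E) ∧ ¬A
= D ∨ (¬D ∨ D) ∧ ¬E ∨ (D ∨ ¬E) ∧ ¬A   — double negation
= D ∨ ¬E ∨ (D ∨ ¬E) ∧ ¬A   — complement / identity
= D ∨ ¬E   — absorption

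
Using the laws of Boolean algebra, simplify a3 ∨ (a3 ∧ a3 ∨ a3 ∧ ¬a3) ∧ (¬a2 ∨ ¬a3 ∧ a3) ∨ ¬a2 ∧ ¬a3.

a3 ∨ (a3 ∧ a3 ∨ a3 ∧ ¬a3) ∧ (¬a2 ∨ ¬a3 ∧ a3) ∨ ¬a2 ∧ ¬a3
= a3 ∨ a3 ∧ (¬a2 ∨ ¬a3 ∧ a3) ∨ ¬a2 ∧ ¬a3   [distribution]
= a3 ∨ a3 ∧ ¬a2 ∨ ¬a2 ∧ ¬a3   [complement / identity]
= a3 ∨ ¬a2   [distribution]

a3 ∨ ¬a2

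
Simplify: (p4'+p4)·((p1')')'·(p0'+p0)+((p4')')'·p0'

(p4'+p4)·((p1')')'·(p0'+p0)+((p4')')'·p0'
= ((p1')')'·(p0'+p0)+((p4')')'·p0'
= ((p1')')'+((p4')')'·p0'
= ((p1')')'+p4'·p0'
= p1'+p4'·p0'

p1'+p4'·p0'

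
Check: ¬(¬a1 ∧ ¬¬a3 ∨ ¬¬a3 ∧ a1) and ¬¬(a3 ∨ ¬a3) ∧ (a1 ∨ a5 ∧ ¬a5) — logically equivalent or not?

No

E1: ¬(¬a1 ∧ ¬¬a3 ∨ ¬¬a3 ∧ a1)
    = ¬¬¬a3   (distribution)
    = ¬a3   (double negation)
E2: ¬¬(a3 ∨ ¬a3) ∧ (a1 ∨ a5 ∧ ¬a5)
    = (a3 ∨ ¬a3) ∧ (a1 ∨ a5 ∧ ¬a5)   (double negation)
    = (a3 ∨ ¬a3) ∧ a1   (complement / identity)
    = a1   (complement / identity)
These differ: at a1=0, a3=0, a5=0, E1 = 1 but E2 = 0.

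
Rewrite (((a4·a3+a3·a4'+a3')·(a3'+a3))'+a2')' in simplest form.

a2

(((a4·a3+a3·a4'+a3')·(a3'+a3))'+a2')'
= (((a3+a3')·(a3'+a3))'+a2')'   [distribution]
= (a3+a3')·(a3'+a3)·a2   [De Morgan]
= (a3+a3')·a2   [complement / identity]
= a2   [complement / identity]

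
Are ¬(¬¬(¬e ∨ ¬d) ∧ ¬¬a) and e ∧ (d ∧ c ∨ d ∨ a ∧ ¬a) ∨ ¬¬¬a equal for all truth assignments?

Yes

E1: ¬(¬¬(¬e ∨ ¬d) ∧ ¬¬a)
    = ¬(¬e ∨ ¬d) ∨ ¬a
    = e ∧ d ∨ ¬a
E2: e ∧ (d ∧ c ∨ d ∨ a ∧ ¬a) ∨ ¬¬¬a
    = e ∧ (d ∧ c ∨ d) ∨ ¬¬¬a
    = e ∧ (d ∧ c ∨ d) ∨ ¬a
    = e ∧ d ∨ ¬a
Both reduce to e ∧ d ∨ ¬a, so they are equivalent.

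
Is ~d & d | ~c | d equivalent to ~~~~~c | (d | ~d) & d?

E1: ~d & d | ~c | d
    = ~c | d
E2: ~~~~~c | (d | ~d) & d
    = ~~~c | (d | ~d) & d
    = ~~~c | d
    = ~c | d
Both reduce to ~c | d, so they are equivalent.

Yes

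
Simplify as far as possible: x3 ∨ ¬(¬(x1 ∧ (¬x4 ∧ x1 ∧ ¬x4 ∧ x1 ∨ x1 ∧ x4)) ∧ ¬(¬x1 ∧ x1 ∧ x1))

x3 ∨ ¬(¬(x1 ∧ (¬x4 ∧ x1 ∧ ¬x4 ∧ x1 ∨ x1 ∧ x4)) ∧ ¬(¬x1 ∧ x1 ∧ x1))
= x3 ∨ ¬(¬(x1 ∧ (¬x4 ∧ x1 ∧ ¬x4 ∧ x1 ∨ x1 ∧ x4)) ∧ ¬(¬x1 ∧ x1))
= x3 ∨ ¬(¬(x1 ∧ (¬x4 ∧ x1 ∨ x1 ∧ x4)) ∧ ¬(¬x1 ∧ x1))
= x3 ∨ ¬(¬(x1 ∧ x1) ∧ ¬(¬x1 ∧ x1))
= x3 ∨ x1 ∧ x1 ∨ ¬x1 ∧ x1
= x3 ∨ x1

x3 ∨ x1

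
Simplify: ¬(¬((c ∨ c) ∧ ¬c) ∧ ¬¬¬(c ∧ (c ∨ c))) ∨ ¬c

True

¬(¬((c ∨ c) ∧ ¬c) ∧ ¬¬¬(c ∧ (c ∨ c))) ∨ ¬c
= ¬(¬((c ∨ c) ∧ ¬c) ∧ ¬(c ∧ (c ∨ c))) ∨ ¬c   (double negation)
= (c ∨ c) ∧ ¬c ∨ c ∧ (c ∨ c) ∨ ¬c   (De Morgan)
= c ∨ c ∨ ¬c   (distribution)
= c ∨ ¬c   (idempotence)
= True   (complement)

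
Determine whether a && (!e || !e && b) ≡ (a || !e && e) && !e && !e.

Yes

E1: a && (!e || !e && b)
    = a && !e   (absorption)
E2: (a || !e && e) && !e && !e
    = (a || !e && e) && !e   (idempotence)
    = a && !e   (complement / identity)
Both reduce to a && !e, so they are equivalent.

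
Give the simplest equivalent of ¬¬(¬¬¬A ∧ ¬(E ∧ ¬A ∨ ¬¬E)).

¬A ∧ ¬E

¬¬(¬¬¬A ∧ ¬(E ∧ ¬A ∨ ¬¬E))
= ¬¬(¬¬¬A ∧ ¬(E ∧ ¬A ∨ E))   [double negation]
= ¬¬(¬¬¬A ∧ ¬E)   [absorption]
= ¬¬¬A ∧ ¬E   [double negation]
= ¬A ∧ ¬E   [double negation]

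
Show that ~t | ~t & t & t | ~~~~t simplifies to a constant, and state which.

~t | ~t & t & t | ~~~~t
= ~t | ~t & t & t | ~~t
= ~t | ~t & t | ~~t
= ~t | ~~t
= ~t | t
= 1

1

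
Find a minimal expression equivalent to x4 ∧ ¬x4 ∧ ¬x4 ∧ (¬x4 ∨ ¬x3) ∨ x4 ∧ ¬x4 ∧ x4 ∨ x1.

x1

x4 ∧ ¬x4 ∧ ¬x4 ∧ (¬x4 ∨ ¬x3) ∨ x4 ∧ ¬x4 ∧ x4 ∨ x1
= x4 ∧ ¬x4 ∧ ¬x4 ∨ x4 ∧ ¬x4 ∧ x4 ∨ x1   [absorption]
= x4 ∧ ¬x4 ∨ x1   [distribution]
= x1   [complement / identity]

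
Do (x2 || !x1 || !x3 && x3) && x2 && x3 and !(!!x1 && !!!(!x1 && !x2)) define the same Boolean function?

E1: (x2 || !x1 || !x3 && x3) && x2 && x3
    = (x2 || !x1) && x2 && x3   — complement / identity
    = x2 && x3   — absorption
E2: !(!!x1 && !!!(!x1 && !x2))
    = !x1 || !!(!x1 && !x2)   — De Morgan
    = !x1 || !x1 && !x2   — double negation
    = !x1   — absorption
These differ: at x1=0, x2=0, x3=0, E1 = 0 but E2 = 1.

No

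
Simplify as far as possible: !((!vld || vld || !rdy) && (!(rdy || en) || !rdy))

rdy

!((!vld || vld || !rdy) && (!(rdy || en) || !rdy))
= !(!rdy || (!vld || vld) && !(rdy || en))   — distribution
= !(!rdy || !(rdy || en))   — complement / identity
= rdy && (rdy || en)   — De Morgan
= rdy   — absorption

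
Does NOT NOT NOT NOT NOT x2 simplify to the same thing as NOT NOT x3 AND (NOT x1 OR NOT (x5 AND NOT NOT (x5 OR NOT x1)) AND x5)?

No

E1: NOT NOT NOT NOT NOT x2
    = NOT NOT NOT x2
    = NOT x2
E2: NOT NOT x3 AND (NOT x1 OR NOT (x5 AND NOT NOT (x5 OR NOT x1)) AND x5)
    = NOT NOT x3 AND (NOT x1 OR NOT (x5 AND (x5 OR NOT x1)) AND x5)
    = NOT NOT x3 AND (NOT x1 OR NOT x5 AND x5)
    = x3 AND (NOT x1 OR NOT x5 AND x5)
    = x3 AND NOT x1
These differ: at x1=0, x2=0, x3=0, x5=0, E1 = 1 but E2 = 0.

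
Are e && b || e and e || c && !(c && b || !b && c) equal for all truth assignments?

E1: e && b || e
    = e   (absorption)
E2: e || c && !(c && b || !b && c)
    = e || c && !c   (distribution)
    = e   (complement / identity)
Both reduce to e, so they are equivalent.

Yes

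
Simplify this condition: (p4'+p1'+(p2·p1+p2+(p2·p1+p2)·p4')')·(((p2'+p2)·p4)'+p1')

(p4'+p1'+(p2·p1+p2+(p2·p1+p2)·p4')')·(((p2'+p2)·p4)'+p1')
= (p4'+p1'+(p2·p1+p2)')·(((p2'+p2)·p4)'+p1')   (absorption)
= (p4'+p1'+(p2·p1+p2)')·(p4'+p1')   (complement / identity)
= (p4'+p1'+p2')·(p4'+p1')   (absorption)
= p4'+p1'   (absorption)

p4'+p1'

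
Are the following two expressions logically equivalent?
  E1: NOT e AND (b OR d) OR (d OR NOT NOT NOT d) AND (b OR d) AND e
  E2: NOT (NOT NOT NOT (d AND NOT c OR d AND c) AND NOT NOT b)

E1: NOT e AND (b OR d) OR (d OR NOT NOT NOT d) AND (b OR d) AND e
    = NOT e AND (b OR d) OR (d OR NOT d) AND (b OR d) AND e   (double negation)
    = NOT e AND (b OR d) OR (b OR d) AND e   (complement / identity)
    = b OR d   (distribution)
E2: NOT (NOT NOT NOT (d AND NOT c OR d AND c) AND NOT NOT b)
    = NOT (NOT (d AND NOT c OR d AND c) AND NOT NOT b)   (double negation)
    = NOT (NOT d AND NOT NOT b)   (distribution)
    = d OR NOT b   (De Morgan)
These differ: at b=0, c=0, d=0, e=0, E1 = 0 but E2 = 1.

No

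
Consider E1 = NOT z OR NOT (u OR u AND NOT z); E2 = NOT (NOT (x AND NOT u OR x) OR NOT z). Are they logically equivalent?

No

E1: NOT z OR NOT (u OR u AND NOT z)
    = NOT z OR NOT u
E2: NOT (NOT (x AND NOT u OR x) OR NOT z)
    = NOT (NOT x OR NOT z)
    = x AND z
These differ: at u=0, x=0, z=0, E1 = 1 but E2 = 0.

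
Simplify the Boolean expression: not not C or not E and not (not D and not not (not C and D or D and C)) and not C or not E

not not C or not E and not (not D and not not (not C and D or D and C)) and not C or not E
= not not C or not E and (D or not (not C and D or D and C)) and not C or not E   [De Morgan]
= not not C or not E and (D or not D) and not C or not E   [distribution]
= C or not E and (D or not D) and not C or not E   [double negation]
= C or not E and not C or not E   [complement / identity]
= C or not E   [absorption]

C or not E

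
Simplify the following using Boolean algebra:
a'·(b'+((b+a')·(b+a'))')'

a'·b

a'·(b'+((b+a')·(b+a'))')'
= a'·b·(b+a')·(b+a')
= a'·b·(b+a')
= a'·b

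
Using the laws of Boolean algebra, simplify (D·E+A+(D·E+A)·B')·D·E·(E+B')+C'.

D·E+C'

(D·E+A+(D·E+A)·B')·D·E·(E+B')+C'
= (D·E+A)·D·E·(E+B')+C'   (absorption)
= (D·E+A)·D·E+C'   (absorption)
= D·E+C'   (absorption)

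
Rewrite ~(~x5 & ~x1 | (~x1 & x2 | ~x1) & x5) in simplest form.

~(~x5 & ~x1 | (~x1 & x2 | ~x1) & x5)
= ~(~x5 & ~x1 | ~x1 & x5)   — absorption
= ~~x1   — distribution
= x1   — double negation

x1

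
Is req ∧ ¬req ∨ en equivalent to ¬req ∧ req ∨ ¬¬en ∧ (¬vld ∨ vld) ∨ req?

No

E1: req ∧ ¬req ∨ en
    = en   (complement / identity)
E2: ¬req ∧ req ∨ ¬¬en ∧ (¬vld ∨ vld) ∨ req
    = ¬req ∧ req ∨ en ∧ (¬vld ∨ vld) ∨ req   (double negation)
    = ¬req ∧ req ∨ en ∨ req   (complement / identity)
    = en ∨ req   (complement / identity)
These differ: at en=0, req=1, vld=0, E1 = 0 but E2 = 1.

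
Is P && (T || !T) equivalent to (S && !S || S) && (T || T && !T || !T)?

No

E1: P && (T || !T)
    = P   [complement / identity]
E2: (S && !S || S) && (T || T && !T || !T)
    = S && (T || T && !T || !T)   [complement / identity]
    = S && (T || !T)   [complement / identity]
    = S   [complement / identity]
These differ: at P=1, S=0, T=0, E1 = 1 but E2 = 0.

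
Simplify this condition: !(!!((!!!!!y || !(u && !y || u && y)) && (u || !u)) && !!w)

!(!!((!!!!!y || !(u && !y || u && y)) && (u || !u)) && !!w)
= !(!!((!!!y || !(u && !y || u && y)) && (u || !u)) && !!w)   [double negation]
= !((!!!y || !(u && !y || u && y)) && (u || !u)) || !w   [De Morgan]
= !(!!!y || !(u && !y || u && y)) || !w   [complement / identity]
= !(!y || !(u && !y || u && y)) || !w   [double negation]
= y && (u && !y || u && y) || !w   [De Morgan]
= y && u || !w   [distribution]

y && u || !w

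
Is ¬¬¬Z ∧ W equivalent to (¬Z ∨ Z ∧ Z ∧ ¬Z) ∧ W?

E1: ¬¬¬Z ∧ W
    = ¬Z ∧ W
E2: (¬Z ∨ Z ∧ Z ∧ ¬Z) ∧ W
    = (¬Z ∨ Z ∧ ¬Z) ∧ W
    = ¬Z ∧ W
Both reduce to ¬Z ∧ W, so they are equivalent.

Yes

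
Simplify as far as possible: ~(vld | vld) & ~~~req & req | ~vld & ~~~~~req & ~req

~vld & ~req

~(vld | vld) & ~~~req & req | ~vld & ~~~~~req & ~req
= ~vld & ~~~req & req | ~vld & ~~~~~req & ~req   — idempotence
= ~vld & ~~~req & req | ~vld & ~~~req & ~req   — double negation
= ~vld & ~~~req   — distribution
= ~vld & ~req   — double negation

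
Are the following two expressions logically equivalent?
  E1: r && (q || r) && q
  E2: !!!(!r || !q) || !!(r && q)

E1: r && (q || r) && q
    = r && q   (absorption)
E2: !!!(!r || !q) || !!(r && q)
    = !!(r && q) || !!(r && q)   (De Morgan)
    = !!(r && q)   (idempotence)
    = r && q   (double negation)
Both reduce to r && q, so they are equivalent.

Yes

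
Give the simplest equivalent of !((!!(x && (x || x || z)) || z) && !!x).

!x

!((!!(x && (x || x || z)) || z) && !!x)
= !((!!(x && (x || z)) || z) && !!x)
= !((!!x || z) && !!x)
= !!!x
= !x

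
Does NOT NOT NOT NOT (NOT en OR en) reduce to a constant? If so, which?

yes, True

NOT NOT NOT NOT (NOT en OR en)
= NOT NOT (NOT en OR en)   (double negation)
= NOT en OR en   (double negation)
= TRUE   (complement)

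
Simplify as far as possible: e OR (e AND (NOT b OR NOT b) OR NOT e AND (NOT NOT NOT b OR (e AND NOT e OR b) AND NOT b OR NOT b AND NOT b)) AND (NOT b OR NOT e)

e OR (e AND (NOT b OR NOT b) OR NOT e AND (NOT NOT NOT b OR (e AND NOT e OR b) AND NOT b OR NOT b AND NOT b)) AND (NOT b OR NOT e)
= e OR (e AND (NOT b OR NOT b) OR NOT e AND (NOT NOT NOT b OR b AND NOT b OR NOT b AND NOT b)) AND (NOT b OR NOT e)   — complement / identity
= e OR (e AND (NOT b OR NOT b) OR NOT e AND (NOT NOT NOT b OR NOT b)) AND (NOT b OR NOT e)   — distribution
= e OR (e AND (NOT b OR NOT b) OR NOT e AND (NOT b OR NOT b)) AND (NOT b OR NOT e)   — double negation
= e OR (NOT b OR NOT b) AND (NOT b OR NOT e)   — distribution
= e OR NOT b OR NOT b AND NOT e   — distribution
= e OR NOT b   — absorption

e OR NOT b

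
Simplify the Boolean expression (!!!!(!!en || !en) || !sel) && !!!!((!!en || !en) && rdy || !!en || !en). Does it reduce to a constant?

(!!!!(!!en || !en) || !sel) && !!!!((!!en || !en) && rdy || !!en || !en)
= (!!!!(!!en || !en) || !sel) && !!!!(!!en || !en)   — absorption
= !!!!(!!en || !en)   — absorption
= !!(!!en || !en)   — double negation
= !!(en || !en)   — double negation
= en || !en   — double negation
= true   — complement

true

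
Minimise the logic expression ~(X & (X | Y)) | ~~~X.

~X

~(X & (X | Y)) | ~~~X
= ~(X & (X | Y)) | ~X   — double negation
= ~X | ~X   — absorption
= ~X   — idempotence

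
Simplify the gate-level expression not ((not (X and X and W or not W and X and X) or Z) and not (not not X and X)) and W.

X and W

not ((not (X and X and W or not W and X and X) or Z) and not (not not X and X)) and W
= not ((not (X and X and W or not W and X and X) or Z) and not (X and X)) and W
= not ((not (X and X) or Z) and not (X and X)) and W
= not not (X and X) and W
= not not X and W
= X and W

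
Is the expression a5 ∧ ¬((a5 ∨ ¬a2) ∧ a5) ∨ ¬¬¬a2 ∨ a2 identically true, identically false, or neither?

identically true

a5 ∧ ¬((a5 ∨ ¬a2) ∧ a5) ∨ ¬¬¬a2 ∨ a2
= a5 ∧ ¬a5 ∨ ¬¬¬a2 ∨ a2   — absorption
= ¬¬¬a2 ∨ a2   — complement / identity
= ¬a2 ∨ a2   — double negation
= True   — complement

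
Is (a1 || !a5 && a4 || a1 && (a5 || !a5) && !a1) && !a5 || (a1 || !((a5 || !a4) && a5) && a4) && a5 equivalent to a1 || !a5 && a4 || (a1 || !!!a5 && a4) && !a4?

E1: (a1 || !a5 && a4 || a1 && (a5 || !a5) && !a1) && !a5 || (a1 || !((a5 || !a4) && a5) && a4) && a5
    = (a1 || !a5 && a4 || a1 && !a1) && !a5 || (a1 || !((a5 || !a4) && a5) && a4) && a5   (complement / identity)
    = (a1 || !a5 && a4) && !a5 || (a1 || !((a5 || !a4) && a5) && a4) && a5   (complement / identity)
    = (a1 || !a5 && a4) && !a5 || (a1 || !a5 && a4) && a5   (absorption)
    = a1 || !a5 && a4   (distribution)
E2: a1 || !a5 && a4 || (a1 || !!!a5 && a4) && !a4
    = a1 || !a5 && a4 || (a1 || !a5 && a4) && !a4   (double negation)
    = a1 || !a5 && a4   (absorption)
Both reduce to a1 || !a5 && a4, so they are equivalent.

Yes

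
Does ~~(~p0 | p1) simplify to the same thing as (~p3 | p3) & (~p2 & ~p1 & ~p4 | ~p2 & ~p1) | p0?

No

E1: ~~(~p0 | p1)
    = ~p0 | p1
E2: (~p3 | p3) & (~p2 & ~p1 & ~p4 | ~p2 & ~p1) | p0
    = ~p2 & ~p1 & ~p4 | ~p2 & ~p1 | p0
    = ~p2 & ~p1 | p0
These differ: at p0=0, p1=1, p2=1, p3=0, p4=1, E1 = 1 but E2 = 0.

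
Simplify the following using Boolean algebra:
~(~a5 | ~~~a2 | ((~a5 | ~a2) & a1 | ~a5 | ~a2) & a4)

~(~a5 | ~~~a2 | ((~a5 | ~a2) & a1 | ~a5 | ~a2) & a4)
= ~(~a5 | ~~~a2 | (~a5 | ~a2) & a4)
= ~(~a5 | ~a2 | (~a5 | ~a2) & a4)
= ~(~a5 | ~a2)
= a5 & a2

a5 & a2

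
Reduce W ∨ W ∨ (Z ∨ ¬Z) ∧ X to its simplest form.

W ∨ W ∨ (Z ∨ ¬Z) ∧ X
= W ∨ (Z ∨ ¬Z) ∧ X   (idempotence)
= W ∨ X   (complement / identity)

W ∨ X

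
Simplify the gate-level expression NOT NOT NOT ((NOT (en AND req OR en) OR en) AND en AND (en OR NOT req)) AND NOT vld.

NOT NOT NOT ((NOT (en AND req OR en) OR en) AND en AND (en OR NOT req)) AND NOT vld
= NOT NOT NOT ((NOT en OR en) AND en AND (en OR NOT req)) AND NOT vld   — absorption
= NOT NOT NOT ((NOT en OR en) AND en) AND NOT vld   — absorption
= NOT NOT NOT en AND NOT vld   — complement / identity
= NOT en AND NOT vld   — double negation

NOT en AND NOT vld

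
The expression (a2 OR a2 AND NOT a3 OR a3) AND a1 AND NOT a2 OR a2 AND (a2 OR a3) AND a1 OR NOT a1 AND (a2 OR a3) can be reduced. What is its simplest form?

a2 OR a3

(a2 OR a2 AND NOT a3 OR a3) AND a1 AND NOT a2 OR a2 AND (a2 OR a3) AND a1 OR NOT a1 AND (a2 OR a3)
= (a2 OR a3) AND a1 AND NOT a2 OR a2 AND (a2 OR a3) AND a1 OR NOT a1 AND (a2 OR a3)   [absorption]
= (a2 OR a3) AND a1 OR NOT a1 AND (a2 OR a3)   [distribution]
= a2 OR a3   [distribution]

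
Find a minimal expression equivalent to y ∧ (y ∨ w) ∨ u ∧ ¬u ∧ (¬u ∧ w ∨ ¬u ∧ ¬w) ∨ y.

y ∧ (y ∨ w) ∨ u ∧ ¬u ∧ (¬u ∧ w ∨ ¬u ∧ ¬w) ∨ y
= y ∧ (y ∨ w) ∨ u ∧ ¬u ∧ ¬u ∨ y   [distribution]
= y ∨ u ∧ ¬u ∧ ¬u ∨ y   [absorption]
= y ∨ u ∧ ¬u ∨ y   [idempotence]
= y ∨ y   [complement / identity]
= y   [idempotence]

y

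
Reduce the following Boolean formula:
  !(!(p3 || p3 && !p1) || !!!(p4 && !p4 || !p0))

p3 && !p0

!(!(p3 || p3 && !p1) || !!!(p4 && !p4 || !p0))
= !(!(p3 || p3 && !p1) || !!!!p0)   [complement / identity]
= !(!p3 || !!!!p0)   [absorption]
= !(!p3 || !!p0)   [double negation]
= p3 && !p0   [De Morgan]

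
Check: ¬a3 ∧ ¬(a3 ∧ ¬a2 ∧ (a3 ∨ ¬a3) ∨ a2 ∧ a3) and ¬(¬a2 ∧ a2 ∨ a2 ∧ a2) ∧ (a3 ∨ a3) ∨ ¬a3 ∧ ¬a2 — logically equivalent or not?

E1: ¬a3 ∧ ¬(a3 ∧ ¬a2 ∧ (a3 ∨ ¬a3) ∨ a2 ∧ a3)
    = ¬a3 ∧ ¬(a3 ∧ ¬a2 ∨ a2 ∧ a3)   — complement / identity
    = ¬a3 ∧ ¬a3   — distribution
    = ¬a3   — idempotence
E2: ¬(¬a2 ∧ a2 ∨ a2 ∧ a2) ∧ (a3 ∨ a3) ∨ ¬a3 ∧ ¬a2
    = ¬a2 ∧ (a3 ∨ a3) ∨ ¬a3 ∧ ¬a2   — distribution
    = ¬a2 ∧ a3 ∨ ¬a3 ∧ ¬a2   — idempotence
    = ¬a2   — distribution
These differ: at a2=1, a3=0, E1 = 1 but E2 = 0.

No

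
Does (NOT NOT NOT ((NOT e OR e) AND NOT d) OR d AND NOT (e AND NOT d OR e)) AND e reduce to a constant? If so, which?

(NOT NOT NOT ((NOT e OR e) AND NOT d) OR d AND NOT (e AND NOT d OR e)) AND e
= (NOT NOT NOT NOT d OR d AND NOT (e AND NOT d OR e)) AND e
= (NOT NOT NOT NOT d OR d AND NOT e) AND e
= (NOT NOT d OR d AND NOT e) AND e
= (d OR d AND NOT e) AND e
= d AND e
This depends on d, e, so it is not a constant.

no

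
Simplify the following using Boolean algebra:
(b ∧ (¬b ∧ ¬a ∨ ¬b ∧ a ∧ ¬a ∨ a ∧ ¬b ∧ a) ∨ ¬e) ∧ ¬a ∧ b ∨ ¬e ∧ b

¬e ∧ b

(b ∧ (¬b ∧ ¬a ∨ ¬b ∧ a ∧ ¬a ∨ a ∧ ¬b ∧ a) ∨ ¬e) ∧ ¬a ∧ b ∨ ¬e ∧ b
= (b ∧ (¬b ∧ ¬a ∨ ¬b ∧ a) ∨ ¬e) ∧ ¬a ∧ b ∨ ¬e ∧ b   (distribution)
= ((b ∧ (¬b ∧ ¬a ∨ ¬b ∧ a) ∨ ¬e) ∧ ¬a ∨ ¬e) ∧ b   (distribution)
= ((b ∧ ¬b ∨ ¬e) ∧ ¬a ∨ ¬e) ∧ b   (distribution)
= (¬e ∧ ¬a ∨ ¬e) ∧ b   (complement / identity)
= ¬e ∧ b   (absorption)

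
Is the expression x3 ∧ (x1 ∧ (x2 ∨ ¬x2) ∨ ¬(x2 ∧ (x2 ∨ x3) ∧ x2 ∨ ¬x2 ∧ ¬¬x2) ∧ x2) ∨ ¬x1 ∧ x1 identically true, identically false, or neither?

x3 ∧ (x1 ∧ (x2 ∨ ¬x2) ∨ ¬(x2 ∧ (x2 ∨ x3) ∧ x2 ∨ ¬x2 ∧ ¬¬x2) ∧ x2) ∨ ¬x1 ∧ x1
= x3 ∧ (x1 ∨ ¬(x2 ∧ (x2 ∨ x3) ∧ x2 ∨ ¬x2 ∧ ¬¬x2) ∧ x2) ∨ ¬x1 ∧ x1   — complement / identity
= x3 ∧ (x1 ∨ ¬(x2 ∧ x2 ∨ ¬x2 ∧ ¬¬x2) ∧ x2) ∨ ¬x1 ∧ x1   — absorption
= x3 ∧ (x1 ∨ ¬(x2 ∧ x2 ∨ ¬x2 ∧ x2) ∧ x2) ∨ ¬x1 ∧ x1   — double negation
= x3 ∧ (x1 ∨ ¬x2 ∧ x2) ∨ ¬x1 ∧ x1   — distribution
= x3 ∧ x1 ∨ ¬x1 ∧ x1   — complement / identity
= x3 ∧ x1   — complement / identity
This depends on x1, x3, so it is not a constant.

neither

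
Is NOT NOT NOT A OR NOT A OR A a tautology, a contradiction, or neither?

NOT NOT NOT A OR NOT A OR A
= NOT A OR NOT A OR A
= NOT A OR A
= TRUE

tautology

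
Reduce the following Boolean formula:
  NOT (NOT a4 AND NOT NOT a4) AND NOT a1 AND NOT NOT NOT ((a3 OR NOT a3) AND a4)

NOT (NOT a4 AND NOT NOT a4) AND NOT a1 AND NOT NOT NOT ((a3 OR NOT a3) AND a4)
= NOT (NOT a4 AND NOT NOT a4) AND NOT a1 AND NOT NOT NOT a4   — complement / identity
= NOT (NOT a4 AND NOT NOT a4) AND NOT a1 AND NOT a4   — double negation
= (a4 OR NOT a4) AND NOT a1 AND NOT a4   — De Morgan
= NOT a1 AND NOT a4   — complement / identity

NOT a1 AND NOT a4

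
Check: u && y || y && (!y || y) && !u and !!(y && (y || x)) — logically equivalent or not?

Yes

E1: u && y || y && (!y || y) && !u
    = u && y || y && !u
    = y
E2: !!(y && (y || x))
    = !!y
    = y
Both reduce to y, so they are equivalent.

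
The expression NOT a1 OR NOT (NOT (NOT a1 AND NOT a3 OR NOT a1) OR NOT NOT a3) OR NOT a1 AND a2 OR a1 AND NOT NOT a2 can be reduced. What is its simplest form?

NOT a1 OR NOT (NOT (NOT a1 AND NOT a3 OR NOT a1) OR NOT NOT a3) OR NOT a1 AND a2 OR a1 AND NOT NOT a2
= NOT a1 OR NOT (NOT (NOT a1 AND NOT a3 OR NOT a1) OR NOT NOT a3) OR NOT a1 AND a2 OR a1 AND a2   [double negation]
= NOT a1 OR NOT (NOT (NOT a1 AND NOT a3 OR NOT a1) OR NOT NOT a3) OR a2   [distribution]
= NOT a1 OR NOT (NOT NOT a1 OR NOT NOT a3) OR a2   [absorption]
= NOT a1 OR NOT a1 AND NOT a3 OR a2   [De Morgan]
= NOT a1 OR a2   [absorption]

NOT a1 OR a2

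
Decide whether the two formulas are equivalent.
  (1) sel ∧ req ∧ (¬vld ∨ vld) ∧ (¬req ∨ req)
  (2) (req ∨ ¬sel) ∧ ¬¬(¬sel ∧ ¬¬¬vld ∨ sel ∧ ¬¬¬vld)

No

E1: sel ∧ req ∧ (¬vld ∨ vld) ∧ (¬req ∨ req)
    = sel ∧ req ∧ (¬vld ∨ vld)
    = sel ∧ req
E2: (req ∨ ¬sel) ∧ ¬¬(¬sel ∧ ¬¬¬vld ∨ sel ∧ ¬¬¬vld)
    = (req ∨ ¬sel) ∧ (¬sel ∧ ¬¬¬vld ∨ sel ∧ ¬¬¬vld)
    = (req ∨ ¬sel) ∧ ¬¬¬vld
    = (req ∨ ¬sel) ∧ ¬vld
These differ: at req=1, sel=0, vld=0, E1 = 0 but E2 = 1.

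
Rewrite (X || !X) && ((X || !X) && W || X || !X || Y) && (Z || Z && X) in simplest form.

(X || !X) && ((X || !X) && W || X || !X || Y) && (Z || Z && X)
= (X || !X) && (X || !X || Y) && (Z || Z && X)   — absorption
= (X || !X) && (X || !X || Y) && Z   — absorption
= (X || !X) && Z   — absorption
= Z   — complement / identity

Z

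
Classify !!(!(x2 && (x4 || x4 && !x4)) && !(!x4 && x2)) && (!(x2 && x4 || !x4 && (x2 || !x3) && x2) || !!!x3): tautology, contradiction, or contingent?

!!(!(x2 && (x4 || x4 && !x4)) && !(!x4 && x2)) && (!(x2 && x4 || !x4 && (x2 || !x3) && x2) || !!!x3)
= !(x2 && (x4 || x4 && !x4) || !x4 && x2) && (!(x2 && x4 || !x4 && (x2 || !x3) && x2) || !!!x3)
= !(x2 && x4 || !x4 && x2) && (!(x2 && x4 || !x4 && (x2 || !x3) && x2) || !!!x3)
= !(x2 && x4 || !x4 && x2) && (!(x2 && x4 || !x4 && x2) || !!!x3)
= !(x2 && x4 || !x4 && x2) && (!(x2 && x4 || !x4 && x2) || !x3)
= !(x2 && x4 || !x4 && x2)
= !x2
This depends on x2, so it is not a constant.

contingent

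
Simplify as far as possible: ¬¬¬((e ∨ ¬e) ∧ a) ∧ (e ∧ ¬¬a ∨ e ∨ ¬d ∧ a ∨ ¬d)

¬¬¬((e ∨ ¬e) ∧ a) ∧ (e ∧ ¬¬a ∨ e ∨ ¬d ∧ a ∨ ¬d)
= ¬¬¬((e ∨ ¬e) ∧ a) ∧ (e ∧ a ∨ e ∨ ¬d ∧ a ∨ ¬d)   (double negation)
= ¬((e ∨ ¬e) ∧ a) ∧ (e ∧ a ∨ e ∨ ¬d ∧ a ∨ ¬d)   (double negation)
= ¬a ∧ (e ∧ a ∨ e ∨ ¬d ∧ a ∨ ¬d)   (complement / identity)
= ¬a ∧ (e ∨ ¬d ∧ a ∨ ¬d)   (absorption)
= ¬a ∧ (e ∨ ¬d)   (absorption)

¬a ∧ (e ∨ ¬d)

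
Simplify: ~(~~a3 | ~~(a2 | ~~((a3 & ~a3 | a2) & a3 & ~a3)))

~(~~a3 | ~~(a2 | ~~((a3 & ~a3 | a2) & a3 & ~a3)))
= ~(~~a3 | ~~(a2 | ~~(a3 & ~a3)))
= ~(~~a3 | ~~(a2 | a3 & ~a3))
= ~(~~a3 | ~~a2)
= ~a3 & ~a2

~a3 & ~a2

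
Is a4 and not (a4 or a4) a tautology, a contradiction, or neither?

a4 and not (a4 or a4)
= a4 and not a4
= False

contradiction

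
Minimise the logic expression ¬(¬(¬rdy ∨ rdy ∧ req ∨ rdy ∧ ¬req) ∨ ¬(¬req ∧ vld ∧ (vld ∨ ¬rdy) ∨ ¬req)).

¬(¬(¬rdy ∨ rdy ∧ req ∨ rdy ∧ ¬req) ∨ ¬(¬req ∧ vld ∧ (vld ∨ ¬rdy) ∨ ¬req))
= ¬(¬(¬rdy ∨ rdy ∧ req ∨ rdy ∧ ¬req) ∨ ¬(¬req ∧ vld ∨ ¬req))   [absorption]
= ¬(¬(¬rdy ∨ rdy) ∨ ¬(¬req ∧ vld ∨ ¬req))   [distribution]
= ¬(¬(¬rdy ∨ rdy) ∨ ¬¬req)   [absorption]
= (¬rdy ∨ rdy) ∧ ¬req   [De Morgan]
= ¬req   [complement / identity]

¬req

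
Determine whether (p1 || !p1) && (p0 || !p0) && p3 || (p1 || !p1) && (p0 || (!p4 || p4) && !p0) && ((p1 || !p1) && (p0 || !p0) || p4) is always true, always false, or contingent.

always true

(p1 || !p1) && (p0 || !p0) && p3 || (p1 || !p1) && (p0 || (!p4 || p4) && !p0) && ((p1 || !p1) && (p0 || !p0) || p4)
= (p1 || !p1) && (p0 || !p0) && p3 || (p1 || !p1) && (p0 || !p0) && ((p1 || !p1) && (p0 || !p0) || p4)
= (p1 || !p1) && (p0 || !p0) && p3 || (p1 || !p1) && (p0 || !p0)
= (p1 || !p1) && (p0 || !p0)
= p0 || !p0
= true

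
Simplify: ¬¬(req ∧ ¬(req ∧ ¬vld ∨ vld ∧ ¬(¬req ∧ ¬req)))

False

¬¬(req ∧ ¬(req ∧ ¬vld ∨ vld ∧ ¬(¬req ∧ ¬req)))
= ¬¬(req ∧ ¬(req ∧ ¬vld ∨ vld ∧ ¬¬req))   [idempotence]
= ¬¬(req ∧ ¬(req ∧ ¬vld ∨ vld ∧ req))   [double negation]
= ¬¬(req ∧ ¬req)   [distribution]
= req ∧ ¬req   [double negation]
= False   [complement]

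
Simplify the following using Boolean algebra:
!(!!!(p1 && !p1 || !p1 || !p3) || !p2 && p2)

!p1 || !p3

!(!!!(p1 && !p1 || !p1 || !p3) || !p2 && p2)
= !(!(p1 && !p1 || !p1 || !p3) || !p2 && p2)   [double negation]
= !!(p1 && !p1 || !p1 || !p3)   [complement / identity]
= p1 && !p1 || !p1 || !p3   [double negation]
= !p1 || !p3   [complement / identity]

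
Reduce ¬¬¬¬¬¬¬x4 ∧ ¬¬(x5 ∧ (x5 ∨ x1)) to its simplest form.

¬x4 ∧ x5

¬¬¬¬¬¬¬x4 ∧ ¬¬(x5 ∧ (x5 ∨ x1))
= ¬¬¬¬¬x4 ∧ ¬¬(x5 ∧ (x5 ∨ x1))   [double negation]
= ¬¬¬¬¬x4 ∧ x5 ∧ (x5 ∨ x1)   [double negation]
= ¬¬¬¬¬x4 ∧ x5   [absorption]
= ¬¬¬x4 ∧ x5   [double negation]
= ¬x4 ∧ x5   [double negation]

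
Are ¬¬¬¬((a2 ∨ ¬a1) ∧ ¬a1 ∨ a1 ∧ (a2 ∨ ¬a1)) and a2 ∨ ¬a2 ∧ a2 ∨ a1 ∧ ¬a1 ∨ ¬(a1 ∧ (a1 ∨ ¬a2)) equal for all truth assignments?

E1: ¬¬¬¬((a2 ∨ ¬a1) ∧ ¬a1 ∨ a1 ∧ (a2 ∨ ¬a1))
    = ¬¬((a2 ∨ ¬a1) ∧ ¬a1 ∨ a1 ∧ (a2 ∨ ¬a1))   [double negation]
    = ¬¬(a2 ∨ ¬a1)   [distribution]
    = a2 ∨ ¬a1   [double negation]
E2: a2 ∨ ¬a2 ∧ a2 ∨ a1 ∧ ¬a1 ∨ ¬(a1 ∧ (a1 ∨ ¬a2))
    = a2 ∨ a1 ∧ ¬a1 ∨ ¬(a1 ∧ (a1 ∨ ¬a2))   [complement / identity]
    = a2 ∨ ¬(a1 ∧ (a1 ∨ ¬a2))   [complement / identity]
    = a2 ∨ ¬a1   [absorption]
Both reduce to a2 ∨ ¬a1, so they are equivalent.

Yes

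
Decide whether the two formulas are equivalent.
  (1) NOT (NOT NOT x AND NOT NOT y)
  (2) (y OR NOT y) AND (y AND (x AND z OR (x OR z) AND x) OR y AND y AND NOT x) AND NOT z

E1: NOT (NOT NOT x AND NOT NOT y)
    = NOT x OR NOT y
E2: (y OR NOT y) AND (y AND (x AND z OR (x OR z) AND x) OR y AND y AND NOT x) AND NOT z
    = (y OR NOT y) AND (y AND (x AND z OR x) OR y AND y AND NOT x) AND NOT z
    = (y OR NOT y) AND (y AND (x AND z OR x) OR y AND NOT x) AND NOT z
    = (y OR NOT y) AND (y AND x OR y AND NOT x) AND NOT z
    = (y OR NOT y) AND y AND NOT z
    = y AND NOT z
These differ: at x=0, y=0, z=1, E1 = 1 but E2 = 0.

No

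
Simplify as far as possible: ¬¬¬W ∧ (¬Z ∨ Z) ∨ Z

¬W ∨ Z

¬¬¬W ∧ (¬Z ∨ Z) ∨ Z
= ¬¬¬W ∨ Z
= ¬W ∨ Z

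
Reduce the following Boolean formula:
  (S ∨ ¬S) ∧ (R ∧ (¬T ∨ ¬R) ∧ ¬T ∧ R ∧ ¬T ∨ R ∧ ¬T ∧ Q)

(S ∨ ¬S) ∧ (R ∧ (¬T ∨ ¬R) ∧ ¬T ∧ R ∧ ¬T ∨ R ∧ ¬T ∧ Q)
= (S ∨ ¬S) ∧ (R ∧ ¬T ∧ R ∧ ¬T ∨ R ∧ ¬T ∧ Q)   — absorption
= (S ∨ ¬S) ∧ (R ∧ ¬T ∨ Q) ∧ R ∧ ¬T   — distribution
= (R ∧ ¬T ∨ Q) ∧ R ∧ ¬T   — complement / identity
= R ∧ ¬T   — absorption

R ∧ ¬T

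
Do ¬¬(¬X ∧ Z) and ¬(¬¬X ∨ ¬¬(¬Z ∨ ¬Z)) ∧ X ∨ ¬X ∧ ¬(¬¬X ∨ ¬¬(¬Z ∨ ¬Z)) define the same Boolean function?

E1: ¬¬(¬X ∧ Z)
    = ¬X ∧ Z   — double negation
E2: ¬(¬¬X ∨ ¬¬(¬Z ∨ ¬Z)) ∧ X ∨ ¬X ∧ ¬(¬¬X ∨ ¬¬(¬Z ∨ ¬Z))
    = ¬(¬¬X ∨ ¬¬(¬Z ∨ ¬Z))   — distribution
    = ¬X ∧ ¬(¬Z ∨ ¬Z)   — De Morgan
    = ¬X ∧ Z ∧ Z   — De Morgan
    = ¬X ∧ Z   — idempotence
Both reduce to ¬X ∧ Z, so they are equivalent.

Yes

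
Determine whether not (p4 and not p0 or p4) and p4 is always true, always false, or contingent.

always false

not (p4 and not p0 or p4) and p4
= not p4 and p4   [absorption]
= False   [complement]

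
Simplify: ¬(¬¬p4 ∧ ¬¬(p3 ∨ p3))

¬p4 ∨ ¬p3

¬(¬¬p4 ∧ ¬¬(p3 ∨ p3))
= ¬p4 ∨ ¬(p3 ∨ p3)   [De Morgan]
= ¬p4 ∨ ¬p3   [idempotence]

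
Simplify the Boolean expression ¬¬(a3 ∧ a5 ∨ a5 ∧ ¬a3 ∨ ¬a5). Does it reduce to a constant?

¬¬(a3 ∧ a5 ∨ a5 ∧ ¬a3 ∨ ¬a5)
= ¬¬((a3 ∨ ¬a3) ∧ a5 ∨ ¬a5)
= ¬¬(a5 ∨ ¬a5)
= a5 ∨ ¬a5
= True

True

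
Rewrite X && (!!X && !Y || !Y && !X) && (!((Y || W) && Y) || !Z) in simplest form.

X && (!!X && !Y || !Y && !X) && (!((Y || W) && Y) || !Z)
= X && (X && !Y || !Y && !X) && (!((Y || W) && Y) || !Z)   — double negation
= X && !Y && (!((Y || W) && Y) || !Z)   — distribution
= X && !Y && (!Y || !Z)   — absorption
= X && !Y   — absorption

X && !Y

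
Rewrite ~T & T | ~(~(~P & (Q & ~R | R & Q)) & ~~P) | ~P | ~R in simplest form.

~T & T | ~(~(~P & (Q & ~R | R & Q)) & ~~P) | ~P | ~R
= ~T & T | ~(~(~P & Q) & ~~P) | ~P | ~R   — distribution
= ~T & T | ~P & Q | ~P | ~P | ~R   — De Morgan
= ~T & T | ~P | ~P | ~R   — absorption
= ~P | ~P | ~R   — complement / identity
= ~P | ~R   — idempotence

~P | ~R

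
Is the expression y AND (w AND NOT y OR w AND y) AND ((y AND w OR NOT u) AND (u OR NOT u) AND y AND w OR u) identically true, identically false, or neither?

y AND (w AND NOT y OR w AND y) AND ((y AND w OR NOT u) AND (u OR NOT u) AND y AND w OR u)
= y AND w AND ((y AND w OR NOT u) AND (u OR NOT u) AND y AND w OR u)   — distribution
= y AND w AND ((y AND w OR NOT u) AND y AND w OR u)   — complement / identity
= y AND w AND (y AND w OR u)   — absorption
= y AND w   — absorption
This depends on w, y, so it is not a constant.

neither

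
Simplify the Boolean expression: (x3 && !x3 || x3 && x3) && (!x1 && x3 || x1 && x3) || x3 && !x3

(x3 && !x3 || x3 && x3) && (!x1 && x3 || x1 && x3) || x3 && !x3
= (x3 && !x3 || x3 && x3) && x3 || x3 && !x3   [distribution]
= x3 && x3 || x3 && !x3   [distribution]
= x3   [distribution]

x3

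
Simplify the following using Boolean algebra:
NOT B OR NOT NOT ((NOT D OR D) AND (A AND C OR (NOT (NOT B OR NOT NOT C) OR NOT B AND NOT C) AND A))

NOT B OR NOT NOT ((NOT D OR D) AND (A AND C OR (NOT (NOT B OR NOT NOT C) OR NOT B AND NOT C) AND A))
= NOT B OR NOT NOT ((NOT D OR D) AND (A AND C OR (B AND NOT C OR NOT B AND NOT C) AND A))   (De Morgan)
= NOT B OR NOT NOT ((NOT D OR D) AND (A AND C OR NOT C AND A))   (distribution)
= NOT B OR NOT NOT (A AND C OR NOT C AND A)   (complement / identity)
= NOT B OR NOT NOT A   (distribution)
= NOT B OR A   (double negation)

NOT B OR A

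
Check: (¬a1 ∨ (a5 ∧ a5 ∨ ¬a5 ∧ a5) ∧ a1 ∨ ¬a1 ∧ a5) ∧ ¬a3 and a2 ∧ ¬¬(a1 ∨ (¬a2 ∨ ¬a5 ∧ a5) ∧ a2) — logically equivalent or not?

No

E1: (¬a1 ∨ (a5 ∧ a5 ∨ ¬a5 ∧ a5) ∧ a1 ∨ ¬a1 ∧ a5) ∧ ¬a3
    = (¬a1 ∨ a5 ∧ a1 ∨ ¬a1 ∧ a5) ∧ ¬a3   — distribution
    = (¬a1 ∨ a5) ∧ ¬a3   — distribution
E2: a2 ∧ ¬¬(a1 ∨ (¬a2 ∨ ¬a5 ∧ a5) ∧ a2)
    = a2 ∧ (a1 ∨ (¬a2 ∨ ¬a5 ∧ a5) ∧ a2)   — double negation
    = a2 ∧ (a1 ∨ ¬a2 ∧ a2)   — complement / identity
    = a2 ∧ a1   — complement / identity
These differ: at a1=0, a2=0, a3=0, a5=0, E1 = 1 but E2 = 0.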